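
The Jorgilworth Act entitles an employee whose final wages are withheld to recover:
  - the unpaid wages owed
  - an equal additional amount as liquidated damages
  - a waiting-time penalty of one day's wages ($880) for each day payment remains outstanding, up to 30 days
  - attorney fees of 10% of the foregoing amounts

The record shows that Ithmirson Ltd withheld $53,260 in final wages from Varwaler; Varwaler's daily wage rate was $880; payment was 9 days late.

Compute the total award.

$125,884

Liquidated damages (equal amount): $53,260
Penalty days: min(9, 30) = 9
Waiting-time penalty: 9 × $880 = $7,920
Subtotal: $53,260 + $53,260 + $7,920 = $114,440
Attorney fees: 10% of $114,440 = $11,444
Total award: $114,440 + $11,444 = $125,884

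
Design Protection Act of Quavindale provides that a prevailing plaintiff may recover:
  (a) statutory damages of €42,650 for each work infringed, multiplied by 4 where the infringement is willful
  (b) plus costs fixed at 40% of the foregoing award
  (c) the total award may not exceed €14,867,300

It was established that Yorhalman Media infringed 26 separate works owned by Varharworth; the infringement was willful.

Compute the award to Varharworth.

€6,209,840

Statutory damages: 26 × €42,650 = €1,108,900
Multiplied by 4: 4 × €1,108,900 = €4,435,600
Costs: 40% of €4,435,600 = €1,774,240
Award plus costs: €4,435,600 + €1,774,240 = €6,209,840
Cap at €14,867,300: €6,209,840 is within the cap, no reduction.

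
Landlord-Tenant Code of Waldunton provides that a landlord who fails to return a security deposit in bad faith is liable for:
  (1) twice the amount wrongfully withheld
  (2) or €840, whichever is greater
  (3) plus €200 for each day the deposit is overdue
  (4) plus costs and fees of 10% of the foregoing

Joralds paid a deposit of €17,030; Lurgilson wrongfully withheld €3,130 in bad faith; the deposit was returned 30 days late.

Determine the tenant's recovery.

Doubled: 2 × €3,130 = €6,260
Minimum €840: €6,260 meets the minimum, no increase.
Late-return penalty: 30 × €200 = €6,000
Damages plus late penalty: €6,260 + €6,000 = €12,260
Costs and fees: 10% of €12,260 = €1,226
Total recovery: €12,260 + €1,226 = €13,486

€13,486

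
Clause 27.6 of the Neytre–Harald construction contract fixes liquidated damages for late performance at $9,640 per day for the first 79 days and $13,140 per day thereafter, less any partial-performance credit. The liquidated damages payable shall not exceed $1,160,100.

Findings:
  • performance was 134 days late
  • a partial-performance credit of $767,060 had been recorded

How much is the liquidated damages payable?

First 79 days: 79 × $9,640 = $761,560
Remaining days: (134 − 79) × $13,140 = $722,700
Accrued per-day damages: $761,560 + $722,700 = $1,484,260
Less partial-performance credit: $1,484,260 − $767,060 = $717,200
Cap at $1,160,100: $717,200 is within the cap, no reduction.

$717,200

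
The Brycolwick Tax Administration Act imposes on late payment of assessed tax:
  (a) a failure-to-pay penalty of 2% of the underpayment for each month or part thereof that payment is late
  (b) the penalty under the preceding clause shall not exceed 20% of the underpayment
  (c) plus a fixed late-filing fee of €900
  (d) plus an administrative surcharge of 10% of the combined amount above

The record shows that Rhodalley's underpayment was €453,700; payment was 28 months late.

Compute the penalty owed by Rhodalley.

€100,804

Accrued rate: 2% × 28 = 56%, capped at 20% → 20%
Failure-to-pay penalty: 20% of €453,700 = €90,740
Penalty before surcharge: €90,740 + €900 = €91,640
Administrative surcharge: 10% of €91,640 = €9,164
Total penalty: €91,640 + €9,164 = €100,804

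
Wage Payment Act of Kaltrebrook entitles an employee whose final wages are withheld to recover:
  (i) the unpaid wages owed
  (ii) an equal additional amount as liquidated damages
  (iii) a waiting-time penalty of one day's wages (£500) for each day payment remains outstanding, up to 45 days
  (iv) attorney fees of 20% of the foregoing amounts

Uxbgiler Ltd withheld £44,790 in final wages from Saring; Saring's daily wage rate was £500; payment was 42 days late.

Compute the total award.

Liquidated damages (equal amount): £44,790
Penalty days: min(42, 45) = 42
Waiting-time penalty: 42 × £500 = £21,000
Subtotal: £44,790 + £44,790 + £21,000 = £110,580
Attorney fees: 20% of £110,580 = £22,116
Total award: £110,580 + £22,116 = £132,696

£132,696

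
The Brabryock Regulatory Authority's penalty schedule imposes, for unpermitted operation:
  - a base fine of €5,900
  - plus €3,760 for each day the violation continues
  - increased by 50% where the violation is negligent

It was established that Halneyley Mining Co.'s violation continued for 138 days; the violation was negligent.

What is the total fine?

Civil penalty: €787,170

Per-day component: 138 × €3,760 = €518,880
Base plus per-day: €5,900 + €518,880 = €524,780
Enhancement: 50% of €524,780 = €262,390
Enhanced fine: €524,780 + €262,390 = €787,170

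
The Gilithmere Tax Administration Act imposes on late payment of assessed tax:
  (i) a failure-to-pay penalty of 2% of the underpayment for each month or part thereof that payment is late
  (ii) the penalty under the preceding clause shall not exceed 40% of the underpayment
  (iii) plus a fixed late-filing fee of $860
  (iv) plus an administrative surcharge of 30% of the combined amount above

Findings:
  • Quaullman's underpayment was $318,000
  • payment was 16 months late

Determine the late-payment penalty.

$133,406

Accrued rate: 2% × 16 = 32%, capped at 40% → 32%
Failure-to-pay penalty: 32% of $318,000 = $101,760
Penalty before surcharge: $101,760 + $860 = $102,620
Administrative surcharge: 30% of $102,620 = $30,786
Total penalty: $102,620 + $30,786 = $133,406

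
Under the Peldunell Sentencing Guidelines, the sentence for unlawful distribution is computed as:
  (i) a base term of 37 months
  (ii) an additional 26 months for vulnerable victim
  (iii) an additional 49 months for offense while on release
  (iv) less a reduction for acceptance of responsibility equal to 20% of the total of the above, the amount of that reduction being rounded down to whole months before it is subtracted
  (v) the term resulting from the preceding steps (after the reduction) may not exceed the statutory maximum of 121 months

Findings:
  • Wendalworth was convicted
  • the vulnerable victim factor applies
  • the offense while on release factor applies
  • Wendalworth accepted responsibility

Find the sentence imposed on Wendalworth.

90 months

Vulnerable victim enhancement: +26 months
Offense while on release enhancement: +49 months
Adjusted term: 37 months + 26 months + 49 months = 112 months
Acceptance of responsibility reduction: 20% of 112 months = 22 months (rounded down)
After reduction: 112 − 22 = 90 months
Cap at 121 months: 90 months is within the cap, no reduction.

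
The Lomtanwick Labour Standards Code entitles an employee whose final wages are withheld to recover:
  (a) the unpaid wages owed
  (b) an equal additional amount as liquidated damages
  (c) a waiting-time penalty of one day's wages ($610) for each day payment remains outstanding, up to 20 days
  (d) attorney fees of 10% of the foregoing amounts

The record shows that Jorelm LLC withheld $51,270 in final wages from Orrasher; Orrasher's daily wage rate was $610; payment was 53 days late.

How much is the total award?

Liquidated damages (equal amount): $51,270
Penalty days: min(53, 20) = 20
Waiting-time penalty: 20 × $610 = $12,200
Subtotal: $51,270 + $51,270 + $12,200 = $114,740
Attorney fees: 10% of $114,740 = $11,474
Total award: $114,740 + $11,474 = $126,214

$126,214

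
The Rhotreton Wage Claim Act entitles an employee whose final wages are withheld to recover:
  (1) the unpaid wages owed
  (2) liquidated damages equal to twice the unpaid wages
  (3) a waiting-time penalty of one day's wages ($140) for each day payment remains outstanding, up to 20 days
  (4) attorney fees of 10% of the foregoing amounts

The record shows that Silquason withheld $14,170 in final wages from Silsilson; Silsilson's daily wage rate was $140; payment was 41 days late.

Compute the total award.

$49,841

Doubled: 2 × $14,170 = $28,340
Penalty days: min(41, 20) = 20
Waiting-time penalty: 20 × $140 = $2,800
Subtotal: $14,170 + $28,340 + $2,800 = $45,310
Attorney fees: 10% of $45,310 = $4,531
Total award: $45,310 + $4,531 = $49,841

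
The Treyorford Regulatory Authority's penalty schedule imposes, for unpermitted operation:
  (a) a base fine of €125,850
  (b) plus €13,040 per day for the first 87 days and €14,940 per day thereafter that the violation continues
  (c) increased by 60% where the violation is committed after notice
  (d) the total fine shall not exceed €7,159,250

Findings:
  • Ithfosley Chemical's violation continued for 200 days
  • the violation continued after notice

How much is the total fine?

First 87 days: 87 × €13,040 = €1,134,480
Remaining days: (200 − 87) × €14,940 = €1,688,220
Per-day component: €1,134,480 + €1,688,220 = €2,822,700
Base plus per-day: €125,850 + €2,822,700 = €2,948,550
Enhancement: 60% of €2,948,550 = €1,769,130
Enhanced fine: €2,948,550 + €1,769,130 = €4,717,680
Cap at €7,159,250: €4,717,680 is within the cap, no reduction.

€4,717,680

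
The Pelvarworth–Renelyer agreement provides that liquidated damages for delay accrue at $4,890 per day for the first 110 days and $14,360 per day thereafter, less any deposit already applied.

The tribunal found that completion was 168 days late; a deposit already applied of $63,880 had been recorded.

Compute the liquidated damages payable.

First 110 days: 110 × $4,890 = $537,900
Remaining days: (168 − 110) × $14,360 = $832,880
Accrued per-day damages: $537,900 + $832,880 = $1,370,780
Less deposit already applied: $1,370,780 − $63,880 = $1,306,900

$1,306,900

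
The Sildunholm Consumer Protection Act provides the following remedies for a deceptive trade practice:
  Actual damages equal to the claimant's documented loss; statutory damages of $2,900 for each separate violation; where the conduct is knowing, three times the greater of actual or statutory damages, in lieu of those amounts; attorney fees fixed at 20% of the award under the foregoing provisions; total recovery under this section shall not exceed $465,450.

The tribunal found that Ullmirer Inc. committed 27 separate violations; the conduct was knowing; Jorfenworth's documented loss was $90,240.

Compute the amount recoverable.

Statutory damages: 27 × $2,900 = $78,300
Greater of actual damages ($90,240) or statutory damages ($78,300): $90,240
Trebled: 3 × $90,240 = $270,720
Attorney fees: 20% of $270,720 = $54,144
Total before cap: $270,720 + $54,144 = $324,864
Cap at $465,450: $324,864 is within the cap, no reduction.

$324,864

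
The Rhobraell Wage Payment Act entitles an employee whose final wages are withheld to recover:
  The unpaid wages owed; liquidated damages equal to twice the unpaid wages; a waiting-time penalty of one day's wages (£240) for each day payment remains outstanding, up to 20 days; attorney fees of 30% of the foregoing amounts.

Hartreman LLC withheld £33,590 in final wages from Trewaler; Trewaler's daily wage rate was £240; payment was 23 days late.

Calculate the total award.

£137,241

Doubled: 2 × £33,590 = £67,180
Penalty days: min(23, 20) = 20
Waiting-time penalty: 20 × £240 = £4,800
Subtotal: £33,590 + £67,180 + £4,800 = £105,570
Attorney fees: 30% of £105,570 = £31,671
Total award: £105,570 + £31,671 = £137,241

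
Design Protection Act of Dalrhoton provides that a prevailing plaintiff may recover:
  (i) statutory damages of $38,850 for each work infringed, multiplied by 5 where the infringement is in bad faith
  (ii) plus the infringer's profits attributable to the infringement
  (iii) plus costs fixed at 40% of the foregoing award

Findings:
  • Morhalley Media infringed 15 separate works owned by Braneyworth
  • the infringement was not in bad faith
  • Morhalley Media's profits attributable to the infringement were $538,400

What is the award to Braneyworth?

$1,569,610

Statutory damages: 15 × $38,850 = $582,750
Infringement not in bad faith: no ×5 enhancement.
Combined award: $582,750 + $538,400 = $1,121,150
Costs: 40% of $1,121,150 = $448,460
Award plus costs: $1,121,150 + $448,460 = $1,569,610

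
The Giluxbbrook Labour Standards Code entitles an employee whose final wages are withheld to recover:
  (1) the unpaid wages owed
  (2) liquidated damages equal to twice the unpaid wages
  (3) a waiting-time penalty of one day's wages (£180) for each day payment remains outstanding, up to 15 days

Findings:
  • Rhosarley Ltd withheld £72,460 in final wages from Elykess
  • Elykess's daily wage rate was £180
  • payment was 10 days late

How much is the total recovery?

Doubled: 2 × £72,460 = £144,920
Penalty days: min(10, 15) = 10
Waiting-time penalty: 10 × £180 = £1,800
Total award: £72,460 + £144,920 + £1,800 = £219,180

£219,180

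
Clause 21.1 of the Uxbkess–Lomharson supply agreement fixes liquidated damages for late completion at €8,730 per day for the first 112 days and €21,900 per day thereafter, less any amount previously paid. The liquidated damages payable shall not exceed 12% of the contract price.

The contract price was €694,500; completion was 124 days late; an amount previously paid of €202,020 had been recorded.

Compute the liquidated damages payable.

First 112 days: 112 × €8,730 = €977,760
Remaining days: (124 − 112) × €21,900 = €262,800
Accrued per-day damages: €977,760 + €262,800 = €1,240,560
Less amount previously paid: €1,240,560 − €202,020 = €1,038,540
Cap: 12% of €694,500 = €83,340
Cap at €83,340: €1,038,540 exceeds the cap → €83,340

€83,340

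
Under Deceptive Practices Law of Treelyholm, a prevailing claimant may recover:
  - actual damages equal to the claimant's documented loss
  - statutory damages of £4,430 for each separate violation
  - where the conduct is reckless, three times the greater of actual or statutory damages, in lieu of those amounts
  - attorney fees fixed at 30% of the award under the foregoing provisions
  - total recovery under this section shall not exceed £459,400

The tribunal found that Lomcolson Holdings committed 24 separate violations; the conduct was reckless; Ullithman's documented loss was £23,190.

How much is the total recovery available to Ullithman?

£414,648

Statutory damages: 24 × £4,430 = £106,320
Greater of actual damages (£23,190) or statutory damages (£106,320): £106,320
Trebled: 3 × £106,320 = £318,960
Attorney fees: 30% of £318,960 = £95,688
Total before cap: £318,960 + £95,688 = £414,648
Cap at £459,400: £414,648 is within the cap, no reduction.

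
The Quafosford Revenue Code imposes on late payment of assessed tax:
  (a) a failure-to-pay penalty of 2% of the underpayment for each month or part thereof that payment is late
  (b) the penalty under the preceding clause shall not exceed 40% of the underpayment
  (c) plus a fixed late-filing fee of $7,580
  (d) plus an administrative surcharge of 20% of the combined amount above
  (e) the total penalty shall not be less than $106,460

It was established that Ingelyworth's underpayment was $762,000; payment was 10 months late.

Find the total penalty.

$191,976

Accrued rate: 2% × 10 = 20%, capped at 40% → 20%
Failure-to-pay penalty: 20% of $762,000 = $152,400
Penalty before surcharge: $152,400 + $7,580 = $159,980
Administrative surcharge: 20% of $159,980 = $31,996
Total penalty: $159,980 + $31,996 = $191,976
Minimum $106,460: $191,976 meets the minimum, no increase.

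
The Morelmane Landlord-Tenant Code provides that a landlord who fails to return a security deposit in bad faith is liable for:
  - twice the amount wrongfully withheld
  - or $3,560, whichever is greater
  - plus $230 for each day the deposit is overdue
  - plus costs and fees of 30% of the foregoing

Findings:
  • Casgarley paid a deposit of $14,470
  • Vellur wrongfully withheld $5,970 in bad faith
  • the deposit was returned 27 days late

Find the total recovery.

$23,595

Doubled: 2 × $5,970 = $11,940
Minimum $3,560: $11,940 meets the minimum, no increase.
Late-return penalty: 27 × $230 = $6,210
Damages plus late penalty: $11,940 + $6,210 = $18,150
Costs and fees: 30% of $18,150 = $5,445
Total recovery: $18,150 + $5,445 = $23,595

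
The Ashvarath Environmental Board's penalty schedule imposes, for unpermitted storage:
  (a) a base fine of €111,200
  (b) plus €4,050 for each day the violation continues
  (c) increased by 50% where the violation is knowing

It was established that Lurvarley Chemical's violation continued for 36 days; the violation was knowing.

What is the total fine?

Per-day component: 36 × €4,050 = €145,800
Base plus per-day: €111,200 + €145,800 = €257,000
Enhancement: 50% of €257,000 = €128,500
Enhanced fine: €257,000 + €128,500 = €385,500

€385,500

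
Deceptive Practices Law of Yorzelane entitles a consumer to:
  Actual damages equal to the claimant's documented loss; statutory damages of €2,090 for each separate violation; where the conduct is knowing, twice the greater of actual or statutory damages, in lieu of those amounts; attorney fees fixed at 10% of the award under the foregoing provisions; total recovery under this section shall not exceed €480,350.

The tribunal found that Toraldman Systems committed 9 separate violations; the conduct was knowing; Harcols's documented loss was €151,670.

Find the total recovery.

€333,674

Statutory damages: 9 × €2,090 = €18,810
Greater of actual damages (€151,670) or statutory damages (€18,810): €151,670
Doubled: 2 × €151,670 = €303,340
Attorney fees: 10% of €303,340 = €30,334
Total before cap: €303,340 + €30,334 = €333,674
Cap at €480,350: €333,674 is within the cap, no reduction.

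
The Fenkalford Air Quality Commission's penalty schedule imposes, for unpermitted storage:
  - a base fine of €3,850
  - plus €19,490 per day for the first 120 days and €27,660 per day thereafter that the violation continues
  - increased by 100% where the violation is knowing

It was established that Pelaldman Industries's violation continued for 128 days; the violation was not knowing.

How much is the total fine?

€2,563,930

First 120 days: 120 × €19,490 = €2,338,800
Remaining days: (128 − 120) × €27,660 = €221,280
Per-day component: €2,338,800 + €221,280 = €2,560,080
Base plus per-day: €3,850 + €2,560,080 = €2,563,930
The violation was not knowing: no 100% increase.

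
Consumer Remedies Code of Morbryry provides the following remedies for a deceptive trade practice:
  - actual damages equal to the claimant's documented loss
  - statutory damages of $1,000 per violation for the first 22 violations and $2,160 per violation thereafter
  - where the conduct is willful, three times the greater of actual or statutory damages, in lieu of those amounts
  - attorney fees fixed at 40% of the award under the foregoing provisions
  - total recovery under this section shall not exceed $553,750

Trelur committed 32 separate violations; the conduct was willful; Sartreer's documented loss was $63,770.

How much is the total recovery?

$267,834

First 22 violations: 22 × $1,000 = $22,000
Remaining violations: (32 − 22) × $2,160 = $21,600
Statutory damages: $22,000 + $21,600 = $43,600
Greater of actual damages ($63,770) or statutory damages ($43,600): $63,770
Trebled: 3 × $63,770 = $191,310
Attorney fees: 40% of $191,310 = $76,524
Total before cap: $191,310 + $76,524 = $267,834
Cap at $553,750: $267,834 is within the cap, no reduction.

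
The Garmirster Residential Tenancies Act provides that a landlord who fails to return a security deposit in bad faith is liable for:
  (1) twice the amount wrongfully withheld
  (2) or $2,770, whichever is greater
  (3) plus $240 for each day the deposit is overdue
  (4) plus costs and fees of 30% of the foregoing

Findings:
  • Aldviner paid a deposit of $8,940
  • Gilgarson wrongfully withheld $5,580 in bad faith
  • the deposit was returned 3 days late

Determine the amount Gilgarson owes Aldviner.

$15,444

Doubled: 2 × $5,580 = $11,160
Minimum $2,770: $11,160 meets the minimum, no increase.
Late-return penalty: 3 × $240 = $720
Damages plus late penalty: $11,160 + $720 = $11,880
Costs and fees: 30% of $11,880 = $3,564
Total recovery: $11,880 + $3,564 = $15,444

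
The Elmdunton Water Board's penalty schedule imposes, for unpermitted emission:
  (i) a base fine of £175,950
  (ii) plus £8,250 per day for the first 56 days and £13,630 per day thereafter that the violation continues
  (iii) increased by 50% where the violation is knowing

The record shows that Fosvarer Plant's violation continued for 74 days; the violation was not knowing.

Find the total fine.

£883,290

First 56 days: 56 × £8,250 = £462,000
Remaining days: (74 − 56) × £13,630 = £245,340
Per-day component: £462,000 + £245,340 = £707,340
Base plus per-day: £175,950 + £707,340 = £883,290
The violation was not knowing: no 50% increase.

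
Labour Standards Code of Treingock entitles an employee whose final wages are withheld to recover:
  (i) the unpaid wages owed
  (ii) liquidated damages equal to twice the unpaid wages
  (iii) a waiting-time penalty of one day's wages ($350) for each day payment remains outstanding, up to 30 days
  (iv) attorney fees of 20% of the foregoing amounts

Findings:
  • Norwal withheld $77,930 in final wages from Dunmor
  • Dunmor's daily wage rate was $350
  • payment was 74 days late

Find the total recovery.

Doubled: 2 × $77,930 = $155,860
Penalty days: min(74, 30) = 30
Waiting-time penalty: 30 × $350 = $10,500
Subtotal: $77,930 + $155,860 + $10,500 = $244,290
Attorney fees: 20% of $244,290 = $48,858
Total award: $244,290 + $48,858 = $293,148

Total award: $293,148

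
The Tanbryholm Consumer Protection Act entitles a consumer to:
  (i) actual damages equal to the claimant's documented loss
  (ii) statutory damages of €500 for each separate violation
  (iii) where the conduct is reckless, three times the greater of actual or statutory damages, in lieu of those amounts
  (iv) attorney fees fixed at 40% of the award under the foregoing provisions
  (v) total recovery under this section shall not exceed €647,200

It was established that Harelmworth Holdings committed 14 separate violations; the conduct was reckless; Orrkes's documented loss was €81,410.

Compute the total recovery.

€341,922

Statutory damages: 14 × €500 = €7,000
Greater of actual damages (€81,410) or statutory damages (€7,000): €81,410
Trebled: 3 × €81,410 = €244,230
Attorney fees: 40% of €244,230 = €97,692
Total before cap: €244,230 + €97,692 = €341,922
Cap at €647,200: €341,922 is within the cap, no reduction.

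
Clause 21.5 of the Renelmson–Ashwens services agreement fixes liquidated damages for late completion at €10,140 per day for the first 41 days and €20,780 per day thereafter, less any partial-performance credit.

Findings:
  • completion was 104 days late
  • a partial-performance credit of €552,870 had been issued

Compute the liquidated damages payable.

€1,172,010

First 41 days: 41 × €10,140 = €415,740
Remaining days: (104 − 41) × €20,780 = €1,309,140
Accrued per-day damages: €415,740 + €1,309,140 = €1,724,880
Less partial-performance credit: €1,724,880 − €552,870 = €1,172,010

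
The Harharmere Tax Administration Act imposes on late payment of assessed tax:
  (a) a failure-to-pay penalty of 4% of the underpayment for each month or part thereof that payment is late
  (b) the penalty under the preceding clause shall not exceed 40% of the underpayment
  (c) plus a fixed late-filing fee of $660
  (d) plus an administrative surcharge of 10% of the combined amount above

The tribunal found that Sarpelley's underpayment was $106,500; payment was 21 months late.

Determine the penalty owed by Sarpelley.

Penalty: $47,586

Accrued rate: 4% × 21 = 84%, capped at 40% → 40%
Failure-to-pay penalty: 40% of $106,500 = $42,600
Penalty before surcharge: $42,600 + $660 = $43,260
Administrative surcharge: 10% of $43,260 = $4,326
Total penalty: $43,260 + $4,326 = $47,586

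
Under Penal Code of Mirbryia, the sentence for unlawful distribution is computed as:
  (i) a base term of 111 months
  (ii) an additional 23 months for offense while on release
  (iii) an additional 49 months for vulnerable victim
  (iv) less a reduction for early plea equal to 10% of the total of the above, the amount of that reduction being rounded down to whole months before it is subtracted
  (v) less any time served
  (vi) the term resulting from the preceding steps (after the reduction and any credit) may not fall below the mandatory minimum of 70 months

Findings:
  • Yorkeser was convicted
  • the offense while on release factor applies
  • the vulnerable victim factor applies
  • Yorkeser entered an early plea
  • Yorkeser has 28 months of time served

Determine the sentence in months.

137 months

Offense while on release enhancement: +23 months
Vulnerable victim enhancement: +49 months
Adjusted term: 111 months + 23 months + 49 months = 183 months
Early plea reduction: 10% of 183 months = 18 months (rounded down)
After reduction: 183 − 18 = 165 months
Less time served: 165 months − 28 months = 137 months
Minimum 70 months: 137 months meets the minimum, no increase.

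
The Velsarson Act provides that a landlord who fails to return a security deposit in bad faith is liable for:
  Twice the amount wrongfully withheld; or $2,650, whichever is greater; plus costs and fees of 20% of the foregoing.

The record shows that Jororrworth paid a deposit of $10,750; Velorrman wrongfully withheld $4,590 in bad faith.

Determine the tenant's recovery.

Doubled: 2 × $4,590 = $9,180
Minimum $2,650: $9,180 meets the minimum, no increase.
Costs and fees: 20% of $9,180 = $1,836
Total recovery: $9,180 + $1,836 = $11,016

$11,016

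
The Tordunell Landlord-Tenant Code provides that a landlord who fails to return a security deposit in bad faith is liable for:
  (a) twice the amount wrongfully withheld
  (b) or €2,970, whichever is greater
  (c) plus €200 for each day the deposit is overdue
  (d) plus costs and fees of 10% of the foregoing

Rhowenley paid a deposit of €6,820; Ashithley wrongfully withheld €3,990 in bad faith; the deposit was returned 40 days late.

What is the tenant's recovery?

Recovery: €17,578

Doubled: 2 × €3,990 = €7,980
Minimum €2,970: €7,980 meets the minimum, no increase.
Late-return penalty: 40 × €200 = €8,000
Damages plus late penalty: €7,980 + €8,000 = €15,980
Costs and fees: 10% of €15,980 = €1,598
Total recovery: €15,980 + €1,598 = €17,578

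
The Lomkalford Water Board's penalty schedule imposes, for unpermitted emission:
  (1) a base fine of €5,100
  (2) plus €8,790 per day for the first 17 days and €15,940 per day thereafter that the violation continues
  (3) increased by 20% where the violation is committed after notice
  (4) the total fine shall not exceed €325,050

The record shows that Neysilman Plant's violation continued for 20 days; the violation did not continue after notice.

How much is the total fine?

First 17 days: 17 × €8,790 = €149,430
Remaining days: (20 − 17) × €15,940 = €47,820
Per-day component: €149,430 + €47,820 = €197,250
Base plus per-day: €5,100 + €197,250 = €202,350
The violation did not continue after notice: no 20% increase.
Cap at €325,050: €202,350 is within the cap, no reduction.

€202,350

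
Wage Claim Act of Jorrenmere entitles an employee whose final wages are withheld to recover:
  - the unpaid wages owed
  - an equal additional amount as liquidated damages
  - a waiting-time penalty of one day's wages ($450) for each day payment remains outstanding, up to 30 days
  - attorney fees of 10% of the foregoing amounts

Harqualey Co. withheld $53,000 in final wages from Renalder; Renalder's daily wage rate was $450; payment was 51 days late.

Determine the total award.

$131,450

Liquidated damages (equal amount): $53,000
Penalty days: min(51, 30) = 30
Waiting-time penalty: 30 × $450 = $13,500
Subtotal: $53,000 + $53,000 + $13,500 = $119,500
Attorney fees: 10% of $119,500 = $11,950
Total award: $119,500 + $11,950 = $131,450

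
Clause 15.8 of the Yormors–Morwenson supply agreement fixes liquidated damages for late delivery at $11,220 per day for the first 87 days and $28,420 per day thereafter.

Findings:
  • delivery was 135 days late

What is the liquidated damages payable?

First 87 days: 87 × $11,220 = $976,140
Remaining days: (135 − 87) × $28,420 = $1,364,160
Accrued per-day damages: $976,140 + $1,364,160 = $2,340,300

$2,340,300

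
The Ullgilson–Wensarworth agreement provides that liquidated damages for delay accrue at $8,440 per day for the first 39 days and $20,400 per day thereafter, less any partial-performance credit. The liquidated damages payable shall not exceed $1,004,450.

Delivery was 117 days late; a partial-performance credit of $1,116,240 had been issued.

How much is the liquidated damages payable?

$804,120

First 39 days: 39 × $8,440 = $329,160
Remaining days: (117 − 39) × $20,400 = $1,591,200
Accrued per-day damages: $329,160 + $1,591,200 = $1,920,360
Less partial-performance credit: $1,920,360 − $1,116,240 = $804,120
Cap at $1,004,450: $804,120 is within the cap, no reduction.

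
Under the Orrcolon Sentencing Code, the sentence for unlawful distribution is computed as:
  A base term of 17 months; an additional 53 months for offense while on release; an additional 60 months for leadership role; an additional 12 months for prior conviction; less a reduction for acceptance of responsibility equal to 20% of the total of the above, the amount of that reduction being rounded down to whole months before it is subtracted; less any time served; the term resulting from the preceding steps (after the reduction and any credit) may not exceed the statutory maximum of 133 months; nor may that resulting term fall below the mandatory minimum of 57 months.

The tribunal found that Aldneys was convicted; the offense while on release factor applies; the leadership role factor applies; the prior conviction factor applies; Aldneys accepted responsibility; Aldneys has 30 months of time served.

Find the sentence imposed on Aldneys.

Offense while on release enhancement: +53 months
Leadership role enhancement: +60 months
Prior conviction enhancement: +12 months
Adjusted term: 17 months + 53 months + 60 months + 12 months = 142 months
Acceptance of responsibility reduction: 20% of 142 months = 28 months (rounded down)
After reduction: 142 − 28 = 114 months
Less time served: 114 months − 30 months = 84 months
Cap at 133 months: 84 months is within the cap, no reduction.
Minimum 57 months: 84 months meets the minimum, no increase.

84 months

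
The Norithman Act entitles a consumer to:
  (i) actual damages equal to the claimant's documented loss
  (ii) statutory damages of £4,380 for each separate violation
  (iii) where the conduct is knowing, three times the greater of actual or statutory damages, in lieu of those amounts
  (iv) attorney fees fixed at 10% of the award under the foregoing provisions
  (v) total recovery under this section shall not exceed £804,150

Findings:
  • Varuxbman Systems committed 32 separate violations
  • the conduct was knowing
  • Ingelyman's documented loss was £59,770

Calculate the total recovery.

Total recovery: £462,528

Statutory damages: 32 × £4,380 = £140,160
Greater of actual damages (£59,770) or statutory damages (£140,160): £140,160
Trebled: 3 × £140,160 = £420,480
Attorney fees: 10% of £420,480 = £42,048
Total before cap: £420,480 + £42,048 = £462,528
Cap at £804,150: £462,528 is within the cap, no reduction.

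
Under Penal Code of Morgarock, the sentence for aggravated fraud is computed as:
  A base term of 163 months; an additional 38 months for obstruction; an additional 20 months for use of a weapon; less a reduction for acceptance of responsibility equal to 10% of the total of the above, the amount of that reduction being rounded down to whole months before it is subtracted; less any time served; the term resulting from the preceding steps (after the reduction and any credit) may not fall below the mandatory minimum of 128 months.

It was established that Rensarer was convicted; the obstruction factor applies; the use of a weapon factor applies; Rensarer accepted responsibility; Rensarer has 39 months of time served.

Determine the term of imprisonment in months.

Obstruction enhancement: +38 months
Use of a weapon enhancement: +20 months
Adjusted term: 163 months + 38 months + 20 months = 221 months
Acceptance of responsibility reduction: 10% of 221 months = 22 months (rounded down)
After reduction: 221 − 22 = 199 months
Less time served: 199 months − 39 months = 160 months
Minimum 128 months: 160 months meets the minimum, no increase.

160 months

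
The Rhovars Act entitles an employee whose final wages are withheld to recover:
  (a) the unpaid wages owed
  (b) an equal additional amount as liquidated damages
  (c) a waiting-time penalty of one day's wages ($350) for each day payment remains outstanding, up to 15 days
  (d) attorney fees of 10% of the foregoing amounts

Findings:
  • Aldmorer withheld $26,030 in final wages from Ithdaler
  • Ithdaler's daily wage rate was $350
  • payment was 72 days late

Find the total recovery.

Total award: $63,041

Liquidated damages (equal amount): $26,030
Penalty days: min(72, 15) = 15
Waiting-time penalty: 15 × $350 = $5,250
Subtotal: $26,030 + $26,030 + $5,250 = $57,310
Attorney fees: 10% of $57,310 = $5,731
Total award: $57,310 + $5,731 = $63,041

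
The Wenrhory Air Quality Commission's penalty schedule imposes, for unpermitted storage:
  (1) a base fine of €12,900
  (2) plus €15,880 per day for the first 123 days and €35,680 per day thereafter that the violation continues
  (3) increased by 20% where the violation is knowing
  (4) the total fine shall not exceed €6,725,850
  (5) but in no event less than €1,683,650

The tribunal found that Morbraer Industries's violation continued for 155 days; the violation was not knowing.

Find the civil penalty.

First 123 days: 123 × €15,880 = €1,953,240
Remaining days: (155 − 123) × €35,680 = €1,141,760
Per-day component: €1,953,240 + €1,141,760 = €3,095,000
Base plus per-day: €12,900 + €3,095,000 = €3,107,900
The violation was not knowing: no 20% increase.
Cap at €6,725,850: €3,107,900 is within the cap, no reduction.
Minimum €1,683,650: €3,107,900 meets the minimum, no increase.

Civil penalty: €3,107,900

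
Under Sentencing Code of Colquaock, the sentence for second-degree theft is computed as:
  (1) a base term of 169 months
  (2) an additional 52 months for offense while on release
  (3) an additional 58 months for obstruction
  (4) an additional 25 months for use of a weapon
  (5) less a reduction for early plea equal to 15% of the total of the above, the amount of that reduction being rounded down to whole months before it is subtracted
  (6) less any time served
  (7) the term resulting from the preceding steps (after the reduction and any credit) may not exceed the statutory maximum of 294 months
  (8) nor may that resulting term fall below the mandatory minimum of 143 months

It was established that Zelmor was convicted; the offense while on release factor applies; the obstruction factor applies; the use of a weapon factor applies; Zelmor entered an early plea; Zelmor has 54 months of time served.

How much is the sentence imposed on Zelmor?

Offense while on release enhancement: +52 months
Obstruction enhancement: +58 months
Use of a weapon enhancement: +25 months
Adjusted term: 169 months + 52 months + 58 months + 25 months = 304 months
Early plea reduction: 15% of 304 months = 45 months (rounded down)
After reduction: 304 − 45 = 259 months
Less time served: 259 months − 54 months = 205 months
Cap at 294 months: 205 months is within the cap, no reduction.
Minimum 143 months: 205 months meets the minimum, no increase.

205 months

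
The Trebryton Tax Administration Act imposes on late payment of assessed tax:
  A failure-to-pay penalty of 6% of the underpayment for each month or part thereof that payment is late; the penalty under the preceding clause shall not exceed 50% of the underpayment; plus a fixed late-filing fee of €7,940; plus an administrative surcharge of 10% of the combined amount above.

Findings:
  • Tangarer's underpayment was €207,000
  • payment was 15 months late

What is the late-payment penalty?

Accrued rate: 6% × 15 = 90%, capped at 50% → 50%
Failure-to-pay penalty: 50% of €207,000 = €103,500
Penalty before surcharge: €103,500 + €7,940 = €111,440
Administrative surcharge: 10% of €111,440 = €11,144
Total penalty: €111,440 + €11,144 = €122,584

€122,584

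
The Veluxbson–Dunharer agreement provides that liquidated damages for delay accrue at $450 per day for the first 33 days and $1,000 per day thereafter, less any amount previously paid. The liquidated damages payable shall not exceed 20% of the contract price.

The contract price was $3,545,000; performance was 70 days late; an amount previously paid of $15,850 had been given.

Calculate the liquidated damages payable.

First 33 days: 33 × $450 = $14,850
Remaining days: (70 − 33) × $1,000 = $37,000
Accrued per-day damages: $14,850 + $37,000 = $51,850
Less amount previously paid: $51,850 − $15,850 = $36,000
Cap: 20% of $3,545,000 = $709,000
Cap at $709,000: $36,000 is within the cap, no reduction.

$36,000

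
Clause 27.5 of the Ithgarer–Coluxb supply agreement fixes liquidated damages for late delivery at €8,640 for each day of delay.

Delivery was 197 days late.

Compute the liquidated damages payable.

€1,702,080

Per-day damages: 197 × €8,640 = €1,702,080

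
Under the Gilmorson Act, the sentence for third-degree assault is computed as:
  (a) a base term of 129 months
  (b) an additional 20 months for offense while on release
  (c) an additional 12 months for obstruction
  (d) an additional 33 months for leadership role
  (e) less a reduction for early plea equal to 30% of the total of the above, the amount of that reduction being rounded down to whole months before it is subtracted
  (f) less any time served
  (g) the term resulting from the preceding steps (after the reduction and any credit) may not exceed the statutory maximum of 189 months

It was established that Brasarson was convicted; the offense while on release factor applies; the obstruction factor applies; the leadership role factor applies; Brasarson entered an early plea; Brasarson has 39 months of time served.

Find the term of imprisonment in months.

Offense while on release enhancement: +20 months
Obstruction enhancement: +12 months
Leadership role enhancement: +33 months
Adjusted term: 129 months + 20 months + 12 months + 33 months = 194 months
Early plea reduction: 30% of 194 months = 58 months (rounded down)
After reduction: 194 − 58 = 136 months
Less time served: 136 months − 39 months = 97 months
Cap at 189 months: 97 months is within the cap, no reduction.

Sentence: 97 months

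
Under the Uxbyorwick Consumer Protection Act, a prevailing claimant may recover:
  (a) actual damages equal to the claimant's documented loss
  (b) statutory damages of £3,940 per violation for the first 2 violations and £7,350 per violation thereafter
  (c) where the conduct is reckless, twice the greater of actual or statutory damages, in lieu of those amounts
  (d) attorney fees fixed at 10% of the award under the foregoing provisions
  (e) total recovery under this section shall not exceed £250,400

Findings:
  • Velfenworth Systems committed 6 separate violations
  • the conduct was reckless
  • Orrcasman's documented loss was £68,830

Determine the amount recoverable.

First 2 violations: 2 × £3,940 = £7,880
Remaining violations: (6 − 2) × £7,350 = £29,400
Statutory damages: £7,880 + £29,400 = £37,280
Greater of actual damages (£68,830) or statutory damages (£37,280): £68,830
Doubled: 2 × £68,830 = £137,660
Attorney fees: 10% of £137,660 = £13,766
Total before cap: £137,660 + £13,766 = £151,426
Cap at £250,400: £151,426 is within the cap, no reduction.

£151,426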